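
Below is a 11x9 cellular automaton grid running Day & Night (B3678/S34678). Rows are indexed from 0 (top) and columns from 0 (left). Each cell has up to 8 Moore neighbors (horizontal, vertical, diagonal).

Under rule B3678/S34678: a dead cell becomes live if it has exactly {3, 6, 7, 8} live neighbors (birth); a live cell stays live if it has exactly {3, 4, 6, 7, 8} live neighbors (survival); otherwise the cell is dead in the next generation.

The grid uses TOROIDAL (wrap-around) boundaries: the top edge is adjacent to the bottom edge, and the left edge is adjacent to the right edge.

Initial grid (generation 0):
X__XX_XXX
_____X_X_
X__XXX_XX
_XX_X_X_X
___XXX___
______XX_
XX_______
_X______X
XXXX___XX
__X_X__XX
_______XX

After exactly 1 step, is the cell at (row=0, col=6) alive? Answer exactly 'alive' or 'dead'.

Simulating step by step:
Generation 0 (given above): 40 live cells
Generation 1: 43 live cells
_____XX__
____XXX_X
XXXXXX_XX
__XXXXX_X
__XXXX___
____XX___
X______XX
X______XX
_XXX___X_
__X___X_X
____XX_XX

Cell (0,6) at generation 1: 1 -> alive

Answer: alive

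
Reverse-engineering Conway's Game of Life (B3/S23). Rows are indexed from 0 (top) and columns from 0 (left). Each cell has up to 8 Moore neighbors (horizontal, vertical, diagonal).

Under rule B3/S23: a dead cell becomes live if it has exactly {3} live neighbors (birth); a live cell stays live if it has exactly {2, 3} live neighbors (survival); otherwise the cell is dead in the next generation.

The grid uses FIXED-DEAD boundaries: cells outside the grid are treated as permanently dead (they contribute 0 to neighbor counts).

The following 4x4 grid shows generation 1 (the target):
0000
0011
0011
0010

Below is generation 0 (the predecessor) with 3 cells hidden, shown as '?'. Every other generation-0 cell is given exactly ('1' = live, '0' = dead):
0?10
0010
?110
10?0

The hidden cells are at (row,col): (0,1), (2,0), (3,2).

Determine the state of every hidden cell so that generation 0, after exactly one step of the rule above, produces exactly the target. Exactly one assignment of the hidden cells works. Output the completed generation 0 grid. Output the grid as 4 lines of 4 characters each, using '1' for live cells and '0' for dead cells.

Answer: 0010
0010
0110
1010

Derivation:
Hidden generation-0 cells (in order): (0,1), (2,0), (3,2).
A hidden cell only influences target cells in its own 3x3 neighborhood. Try each of the 2^3 = 8 assignments, step the completed generation 0 forward once under B3/S23, and compare with the target:
  (0,1)=0 (2,0)=0 (3,2)=0 -> step gives (2,1)='1' but target has '0' -> reject
  (0,1)=0 (2,0)=0 (3,2)=1 -> step reproduces the target at every cell -> ACCEPT
  (0,1)=0 (2,0)=1 (3,2)=0 -> step gives (2,0)='1' but target has '0' -> reject
  (0,1)=0 (2,0)=1 (3,2)=1 -> step gives (2,0)='1' but target has '0' -> reject
  (0,1)=1 (2,0)=0 (3,2)=0 -> step gives (0,1)='1' but target has '0' -> reject
  (0,1)=1 (2,0)=0 (3,2)=1 -> step gives (0,1)='1' but target has '0' -> reject
  (0,1)=1 (2,0)=1 (3,2)=0 -> step gives (0,1)='1' but target has '0' -> reject
  (0,1)=1 (2,0)=1 (3,2)=1 -> step gives (0,1)='1' but target has '0' -> reject
Unique solution: (0,1)=dead, (2,0)=dead, (3,2)=live.
Check: live-neighbor counts of every cell in the completed generation 0:
0212
1433
2433
1422
Applying B3/S23 to generation 0 with these counts gives:
0000
0011
0011
0010
which matches the target exactly.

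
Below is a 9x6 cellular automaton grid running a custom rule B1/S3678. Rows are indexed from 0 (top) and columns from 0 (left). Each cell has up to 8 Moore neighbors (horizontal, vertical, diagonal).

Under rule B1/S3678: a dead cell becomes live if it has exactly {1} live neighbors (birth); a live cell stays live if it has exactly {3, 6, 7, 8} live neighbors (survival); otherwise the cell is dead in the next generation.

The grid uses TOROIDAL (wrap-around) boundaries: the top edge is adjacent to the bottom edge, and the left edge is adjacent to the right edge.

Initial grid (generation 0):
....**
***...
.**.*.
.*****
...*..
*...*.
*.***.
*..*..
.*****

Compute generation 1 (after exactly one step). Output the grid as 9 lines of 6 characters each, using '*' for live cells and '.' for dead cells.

Answer: ......
*.*...
.**.*.
.*....
......
....*.
....*.
*..*..
..*...

Derivation:
Simulating step by step:
Generation 0 (given above): 27 live cells
Generation 1: 11 live cells
(generation 1 grid is the final answer)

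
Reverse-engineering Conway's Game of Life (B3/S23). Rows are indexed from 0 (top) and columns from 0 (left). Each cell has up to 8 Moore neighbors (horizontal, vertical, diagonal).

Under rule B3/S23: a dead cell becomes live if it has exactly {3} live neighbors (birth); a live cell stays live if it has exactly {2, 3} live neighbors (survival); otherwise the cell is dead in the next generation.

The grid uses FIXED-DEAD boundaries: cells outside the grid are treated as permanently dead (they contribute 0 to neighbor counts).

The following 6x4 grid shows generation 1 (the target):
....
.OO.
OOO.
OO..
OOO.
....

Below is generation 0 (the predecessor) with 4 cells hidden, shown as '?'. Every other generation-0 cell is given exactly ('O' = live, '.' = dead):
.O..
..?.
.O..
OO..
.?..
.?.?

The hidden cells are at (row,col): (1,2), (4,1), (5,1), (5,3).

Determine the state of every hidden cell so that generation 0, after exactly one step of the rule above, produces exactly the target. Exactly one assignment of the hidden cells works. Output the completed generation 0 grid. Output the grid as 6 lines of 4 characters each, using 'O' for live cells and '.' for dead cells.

Hidden generation-0 cells (in order): (1,2), (4,1), (5,1), (5,3).
A hidden cell only influences target cells in its own 3x3 neighborhood. Try each of the 2^4 = 16 assignments, step the completed generation 0 forward once under B3/S23, and compare with the target:
  (1,2)=. (4,1)=. (5,1)=. (5,3)=. -> step gives (1,1)='.' but target has 'O' -> reject
  (1,2)=. (4,1)=. (5,1)=. (5,3)=O -> step gives (1,1)='.' but target has 'O' -> reject
  (1,2)=. (4,1)=. (5,1)=O (5,3)=. -> step gives (1,1)='.' but target has 'O' -> reject
  (1,2)=. (4,1)=. (5,1)=O (5,3)=O -> step gives (1,1)='.' but target has 'O' -> reject
  (1,2)=. (4,1)=O (5,1)=. (5,3)=. -> step gives (1,1)='.' but target has 'O' -> reject
  (1,2)=. (4,1)=O (5,1)=. (5,3)=O -> step gives (1,1)='.' but target has 'O' -> reject
  (1,2)=. (4,1)=O (5,1)=O (5,3)=. -> step gives (1,1)='.' but target has 'O' -> reject
  (1,2)=. (4,1)=O (5,1)=O (5,3)=O -> step gives (1,1)='.' but target has 'O' -> reject
  (1,2)=O (4,1)=. (5,1)=. (5,3)=. -> step gives (4,0)='.' but target has 'O' -> reject
  (1,2)=O (4,1)=. (5,1)=. (5,3)=O -> step gives (4,0)='.' but target has 'O' -> reject
  (1,2)=O (4,1)=. (5,1)=O (5,3)=. -> step gives (4,2)='.' but target has 'O' -> reject
  (1,2)=O (4,1)=. (5,1)=O (5,3)=O -> step reproduces the target at every cell -> ACCEPT
  (1,2)=O (4,1)=O (5,1)=. (5,3)=. -> step gives (3,2)='O' but target has '.' -> reject
  (1,2)=O (4,1)=O (5,1)=. (5,3)=O -> step gives (3,2)='O' but target has '.' -> reject
  (1,2)=O (4,1)=O (5,1)=O (5,3)=. -> step gives (3,2)='O' but target has '.' -> reject
  (1,2)=O (4,1)=O (5,1)=O (5,3)=O -> step gives (3,2)='O' but target has '.' -> reject
Unique solution: (1,2)=live, (4,1)=dead, (5,1)=live, (5,3)=live.
Check: live-neighbor counts of every cell in the completed generation 0:
1121
2321
3331
2220
3331
1020
Applying B3/S23 to generation 0 with these counts gives:
....
.OO.
OOO.
OO..
OOO.
....
which matches the target exactly.

Answer: .O..
..O.
.O..
OO..
....
.O.O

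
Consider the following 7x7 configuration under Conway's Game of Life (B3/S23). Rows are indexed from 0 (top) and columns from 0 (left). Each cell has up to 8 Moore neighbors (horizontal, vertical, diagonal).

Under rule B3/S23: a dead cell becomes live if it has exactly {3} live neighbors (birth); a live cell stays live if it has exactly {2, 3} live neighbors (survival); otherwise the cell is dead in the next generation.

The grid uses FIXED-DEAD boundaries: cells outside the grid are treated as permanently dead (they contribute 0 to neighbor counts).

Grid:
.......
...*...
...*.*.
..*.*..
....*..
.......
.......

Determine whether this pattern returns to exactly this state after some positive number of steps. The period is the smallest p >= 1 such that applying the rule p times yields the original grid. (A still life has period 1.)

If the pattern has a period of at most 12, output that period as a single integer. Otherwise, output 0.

Simulating and comparing each generation to the original:
Gen 0 (original, given above): 6 live cells
Gen 1: 6 live cells, differs from original
Gen 2: 6 live cells, MATCHES original -> period = 2

Answer: 2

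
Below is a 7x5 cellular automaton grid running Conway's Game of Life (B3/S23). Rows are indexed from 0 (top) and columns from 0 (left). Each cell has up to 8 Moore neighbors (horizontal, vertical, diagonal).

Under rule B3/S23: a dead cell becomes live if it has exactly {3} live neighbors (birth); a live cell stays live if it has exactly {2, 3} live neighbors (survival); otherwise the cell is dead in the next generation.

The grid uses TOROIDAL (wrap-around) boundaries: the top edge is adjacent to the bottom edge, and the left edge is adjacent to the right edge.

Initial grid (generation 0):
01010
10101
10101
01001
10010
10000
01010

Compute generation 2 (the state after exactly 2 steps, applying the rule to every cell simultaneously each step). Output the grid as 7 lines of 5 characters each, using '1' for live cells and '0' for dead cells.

Simulating step by step:
Generation 0 (given above): 15 live cells
Generation 1: 14 live cells
01010
00100
00100
01100
11000
11100
11001
Generation 2: 13 live cells
(generation 2 grid is the final answer)

Answer: 01011
01110
00110
10100
00000
00100
00011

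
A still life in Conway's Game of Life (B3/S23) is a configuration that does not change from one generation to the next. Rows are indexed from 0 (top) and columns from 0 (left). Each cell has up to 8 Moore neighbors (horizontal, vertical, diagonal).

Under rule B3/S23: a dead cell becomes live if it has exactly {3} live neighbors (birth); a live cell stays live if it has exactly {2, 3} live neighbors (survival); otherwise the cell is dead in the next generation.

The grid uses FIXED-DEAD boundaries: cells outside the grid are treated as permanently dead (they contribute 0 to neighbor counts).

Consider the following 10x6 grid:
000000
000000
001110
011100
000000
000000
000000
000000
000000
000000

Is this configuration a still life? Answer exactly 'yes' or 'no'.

Answer: no

Derivation:
Compute generation 1 and compare to generation 0 (given above):
Generation 1:
000000
000100
010010
010010
001000
000000
000000
000000
000000
000000
Cell (1,3) differs: gen0=0 vs gen1=1 -> NOT a still life.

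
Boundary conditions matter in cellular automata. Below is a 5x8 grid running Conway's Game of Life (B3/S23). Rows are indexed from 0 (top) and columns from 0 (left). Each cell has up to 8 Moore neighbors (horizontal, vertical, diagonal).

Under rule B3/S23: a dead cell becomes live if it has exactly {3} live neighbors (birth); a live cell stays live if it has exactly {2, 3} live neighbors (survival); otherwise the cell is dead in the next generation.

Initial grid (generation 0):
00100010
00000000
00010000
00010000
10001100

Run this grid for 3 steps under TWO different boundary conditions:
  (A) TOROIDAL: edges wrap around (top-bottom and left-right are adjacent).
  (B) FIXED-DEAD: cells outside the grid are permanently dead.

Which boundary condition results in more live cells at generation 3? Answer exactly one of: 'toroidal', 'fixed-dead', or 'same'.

Answer: toroidal

Derivation:
Under TOROIDAL boundary, generation 3:
00001000
00000000
00000000
00001000
00000000
Population = 2

Under FIXED-DEAD boundary, generation 3:
00000000
00000000
00000000
00000000
00000000
Population = 0

Comparison: toroidal=2, fixed-dead=0 -> toroidal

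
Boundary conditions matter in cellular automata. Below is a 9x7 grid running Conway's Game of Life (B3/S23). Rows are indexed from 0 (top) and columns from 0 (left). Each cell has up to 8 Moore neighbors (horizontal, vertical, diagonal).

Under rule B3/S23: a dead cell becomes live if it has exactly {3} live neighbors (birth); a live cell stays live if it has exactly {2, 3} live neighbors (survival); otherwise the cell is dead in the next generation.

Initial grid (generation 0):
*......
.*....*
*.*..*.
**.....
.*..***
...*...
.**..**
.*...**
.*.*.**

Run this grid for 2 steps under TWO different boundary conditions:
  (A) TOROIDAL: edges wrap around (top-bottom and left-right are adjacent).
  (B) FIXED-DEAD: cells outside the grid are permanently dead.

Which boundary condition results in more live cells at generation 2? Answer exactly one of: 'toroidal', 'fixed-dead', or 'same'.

Under TOROIDAL boundary, generation 2:
...****
**.....
.***...
..*.*..
**..**.
.......
.*.***.
......*
*..***.
Population = 24

Under FIXED-DEAD boundary, generation 2:
.......
**.....
*.**...
*.*.*..
*...**.
......*
...***.
*......
.*...*.
Population = 18

Comparison: toroidal=24, fixed-dead=18 -> toroidal

Answer: toroidal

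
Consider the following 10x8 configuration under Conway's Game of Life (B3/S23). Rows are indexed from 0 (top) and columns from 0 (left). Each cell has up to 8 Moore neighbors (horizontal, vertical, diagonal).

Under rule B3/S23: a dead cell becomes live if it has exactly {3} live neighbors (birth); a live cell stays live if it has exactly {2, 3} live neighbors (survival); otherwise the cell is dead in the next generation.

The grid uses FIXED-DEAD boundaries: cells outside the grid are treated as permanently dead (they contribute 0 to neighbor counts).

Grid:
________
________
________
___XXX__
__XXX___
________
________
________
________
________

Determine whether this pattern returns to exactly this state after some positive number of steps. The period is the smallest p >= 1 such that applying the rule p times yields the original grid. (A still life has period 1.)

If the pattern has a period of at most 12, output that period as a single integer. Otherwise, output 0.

Simulating and comparing each generation to the original:
Gen 0 (original, given above): 6 live cells
Gen 1: 6 live cells, differs from original
Gen 2: 6 live cells, MATCHES original -> period = 2

Answer: 2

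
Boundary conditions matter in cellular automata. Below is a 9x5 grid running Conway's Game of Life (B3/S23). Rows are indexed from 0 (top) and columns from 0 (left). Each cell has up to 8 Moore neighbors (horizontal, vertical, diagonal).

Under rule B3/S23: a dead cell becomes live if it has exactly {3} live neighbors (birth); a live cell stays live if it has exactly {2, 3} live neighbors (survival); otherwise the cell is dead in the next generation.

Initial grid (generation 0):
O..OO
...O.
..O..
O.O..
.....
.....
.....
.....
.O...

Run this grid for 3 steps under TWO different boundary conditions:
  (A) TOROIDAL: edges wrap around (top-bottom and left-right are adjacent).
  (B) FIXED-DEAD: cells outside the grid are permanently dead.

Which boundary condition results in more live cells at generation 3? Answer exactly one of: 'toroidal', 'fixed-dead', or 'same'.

Answer: toroidal

Derivation:
Under TOROIDAL boundary, generation 3:
O...O
O.O.O
OOO..
..O..
.....
.....
.....
.....
OO...
Population = 11

Under FIXED-DEAD boundary, generation 3:
.....
.OOO.
OOO..
.....
.....
.....
.....
.....
.....
Population = 6

Comparison: toroidal=11, fixed-dead=6 -> toroidal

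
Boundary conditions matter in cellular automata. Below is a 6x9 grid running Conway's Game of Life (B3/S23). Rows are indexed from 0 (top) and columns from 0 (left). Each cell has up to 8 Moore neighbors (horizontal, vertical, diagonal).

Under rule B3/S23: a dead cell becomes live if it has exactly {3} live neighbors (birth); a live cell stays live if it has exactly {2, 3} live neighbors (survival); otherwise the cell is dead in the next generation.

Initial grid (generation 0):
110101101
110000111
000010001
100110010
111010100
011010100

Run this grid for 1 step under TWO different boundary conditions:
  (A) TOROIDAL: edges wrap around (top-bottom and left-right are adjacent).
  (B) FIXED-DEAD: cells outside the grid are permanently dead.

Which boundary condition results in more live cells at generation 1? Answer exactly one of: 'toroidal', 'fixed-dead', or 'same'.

Answer: fixed-dead

Derivation:
Under TOROIDAL boundary, generation 1:
000110000
011010100
010111100
101010010
100010111
000010101
Population = 23

Under FIXED-DEAD boundary, generation 1:
111001101
111010101
110111101
101010010
100010110
101000000
Population = 29

Comparison: toroidal=23, fixed-dead=29 -> fixed-dead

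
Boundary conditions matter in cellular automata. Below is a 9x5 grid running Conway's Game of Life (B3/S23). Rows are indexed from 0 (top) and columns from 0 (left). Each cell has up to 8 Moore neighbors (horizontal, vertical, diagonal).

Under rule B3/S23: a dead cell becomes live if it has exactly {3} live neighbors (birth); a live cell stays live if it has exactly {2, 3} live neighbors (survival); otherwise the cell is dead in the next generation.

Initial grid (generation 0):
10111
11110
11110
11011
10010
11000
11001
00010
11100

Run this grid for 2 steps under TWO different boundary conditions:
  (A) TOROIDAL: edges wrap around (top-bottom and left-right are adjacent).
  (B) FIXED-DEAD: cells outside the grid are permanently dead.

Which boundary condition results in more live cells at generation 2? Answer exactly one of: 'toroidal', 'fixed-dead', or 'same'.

Answer: fixed-dead

Derivation:
Under TOROIDAL boundary, generation 2:
00000
00000
00000
00000
00000
01100
01100
11111
00000
Population = 9

Under FIXED-DEAD boundary, generation 2:
00000
00000
00000
00011
00011
00100
01110
10010
00100
Population = 11

Comparison: toroidal=9, fixed-dead=11 -> fixed-dead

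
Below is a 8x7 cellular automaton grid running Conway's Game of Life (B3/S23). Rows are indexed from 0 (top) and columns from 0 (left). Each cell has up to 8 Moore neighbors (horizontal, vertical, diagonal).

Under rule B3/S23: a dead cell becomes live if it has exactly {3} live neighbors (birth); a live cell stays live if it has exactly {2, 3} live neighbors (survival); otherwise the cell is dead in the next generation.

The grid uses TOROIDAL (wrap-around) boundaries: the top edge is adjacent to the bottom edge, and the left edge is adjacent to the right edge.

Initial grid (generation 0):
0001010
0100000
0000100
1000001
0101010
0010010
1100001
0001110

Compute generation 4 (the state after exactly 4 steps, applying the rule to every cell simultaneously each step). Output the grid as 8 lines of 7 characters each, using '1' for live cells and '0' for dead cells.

Answer: 0000000
0000000
0000011
0011100
0001100
0000000
1000001
0010110

Derivation:
Simulating step by step:
Generation 0 (given above): 17 live cells
Generation 1: 26 live cells
0011010
0000100
1000000
1000111
1110110
0010110
1111001
1011010
Generation 2: 15 live cells
0110011
0001100
1000100
0001100
1010000
0000000
1000000
1000010
Generation 3: 21 live cells
1111011
1111101
0000010
0101100
0001000
0100000
0000001
1000010
Generation 4: 12 live cells
(generation 4 grid is the final answer)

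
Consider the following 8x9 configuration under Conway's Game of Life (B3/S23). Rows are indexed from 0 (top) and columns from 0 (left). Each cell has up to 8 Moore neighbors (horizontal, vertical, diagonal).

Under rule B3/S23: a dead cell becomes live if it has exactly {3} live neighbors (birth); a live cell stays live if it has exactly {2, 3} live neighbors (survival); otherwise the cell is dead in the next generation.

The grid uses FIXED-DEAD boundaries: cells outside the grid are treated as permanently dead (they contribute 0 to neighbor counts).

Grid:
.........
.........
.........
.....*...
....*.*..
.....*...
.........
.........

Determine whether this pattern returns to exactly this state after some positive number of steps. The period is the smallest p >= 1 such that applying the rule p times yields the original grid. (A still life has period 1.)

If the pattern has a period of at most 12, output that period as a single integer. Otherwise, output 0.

Simulating and comparing each generation to the original:
Gen 0 (original, given above): 4 live cells
Gen 1: 4 live cells, MATCHES original -> period = 1

Answer: 1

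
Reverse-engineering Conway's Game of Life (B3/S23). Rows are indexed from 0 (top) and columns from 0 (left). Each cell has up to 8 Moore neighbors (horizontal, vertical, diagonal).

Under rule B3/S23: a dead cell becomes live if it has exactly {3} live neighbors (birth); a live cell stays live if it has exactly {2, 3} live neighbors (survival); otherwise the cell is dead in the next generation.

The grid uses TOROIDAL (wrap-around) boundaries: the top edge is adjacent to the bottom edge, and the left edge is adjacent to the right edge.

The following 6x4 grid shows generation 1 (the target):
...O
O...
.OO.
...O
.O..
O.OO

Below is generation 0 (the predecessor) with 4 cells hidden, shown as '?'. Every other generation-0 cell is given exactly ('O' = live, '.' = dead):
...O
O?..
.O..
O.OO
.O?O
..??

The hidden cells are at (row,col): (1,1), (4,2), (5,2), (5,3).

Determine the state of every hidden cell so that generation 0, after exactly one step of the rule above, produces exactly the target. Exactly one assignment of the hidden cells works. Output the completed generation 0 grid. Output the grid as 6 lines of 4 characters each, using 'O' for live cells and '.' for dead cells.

Answer: ...O
O...
.O..
O.OO
.O.O
..O.

Derivation:
Hidden generation-0 cells (in order): (1,1), (4,2), (5,2), (5,3).
A hidden cell only influences target cells in its own 3x3 neighborhood. Try each of the 2^4 = 16 assignments, step the completed generation 0 forward once under B3/S23, and compare with the target:
  (1,1)=. (4,2)=. (5,2)=. (5,3)=. -> step gives (0,3)='.' but target has 'O' -> reject
  (1,1)=. (4,2)=. (5,2)=. (5,3)=O -> step gives (0,0)='O' but target has '.' -> reject
  (1,1)=. (4,2)=. (5,2)=O (5,3)=. -> step reproduces the target at every cell -> ACCEPT
  (1,1)=. (4,2)=. (5,2)=O (5,3)=O -> step gives (0,0)='O' but target has '.' -> reject
  (1,1)=. (4,2)=O (5,2)=. (5,3)=. -> step gives (0,3)='.' but target has 'O' -> reject
  (1,1)=. (4,2)=O (5,2)=. (5,3)=O -> step gives (0,0)='O' but target has '.' -> reject
  (1,1)=. (4,2)=O (5,2)=O (5,3)=. -> step gives (3,3)='.' but target has 'O' -> reject
  (1,1)=. (4,2)=O (5,2)=O (5,3)=O -> step gives (0,0)='O' but target has '.' -> reject
  (1,1)=O (4,2)=. (5,2)=. (5,3)=. -> step gives (0,0)='O' but target has '.' -> reject
  (1,1)=O (4,2)=. (5,2)=. (5,3)=O -> step gives (0,2)='O' but target has '.' -> reject
  (1,1)=O (4,2)=. (5,2)=O (5,3)=. -> step gives (0,0)='O' but target has '.' -> reject
  (1,1)=O (4,2)=. (5,2)=O (5,3)=O -> step gives (0,1)='O' but target has '.' -> reject
  (1,1)=O (4,2)=O (5,2)=. (5,3)=. -> step gives (0,0)='O' but target has '.' -> reject
  (1,1)=O (4,2)=O (5,2)=. (5,3)=O -> step gives (0,2)='O' but target has '.' -> reject
  (1,1)=O (4,2)=O (5,2)=O (5,3)=. -> step gives (0,0)='O' but target has '.' -> reject
  (1,1)=O (4,2)=O (5,2)=O (5,3)=O -> step gives (0,1)='O' but target has '.' -> reject
Unique solution: (1,1)=dead, (4,2)=dead, (5,2)=live, (5,3)=dead.
Check: live-neighbor counts of every cell in the completed generation 0:
2222
2222
4334
4443
4354
3233
Applying B3/S23 to generation 0 with these counts gives:
...O
O...
.OO.
...O
.O..
O.OO
which matches the target exactly.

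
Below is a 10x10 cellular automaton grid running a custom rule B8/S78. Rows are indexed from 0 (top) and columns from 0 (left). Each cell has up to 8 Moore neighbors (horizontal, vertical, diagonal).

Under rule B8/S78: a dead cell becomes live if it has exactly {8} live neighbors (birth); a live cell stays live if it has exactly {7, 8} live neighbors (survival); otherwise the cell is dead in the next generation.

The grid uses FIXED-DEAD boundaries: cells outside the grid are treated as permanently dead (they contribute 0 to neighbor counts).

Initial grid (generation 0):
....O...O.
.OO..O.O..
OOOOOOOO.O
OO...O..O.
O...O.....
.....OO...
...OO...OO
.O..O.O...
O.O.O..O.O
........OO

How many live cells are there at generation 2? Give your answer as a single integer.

Simulating step by step:
Generation 0 (given above): 37 live cells
Generation 1: 0 live cells
..........
..........
..........
..........
..........
..........
..........
..........
..........
..........
Generation 2: 0 live cells
..........
..........
..........
..........
..........
..........
..........
..........
..........
..........
Population at generation 2: 0

Answer: 0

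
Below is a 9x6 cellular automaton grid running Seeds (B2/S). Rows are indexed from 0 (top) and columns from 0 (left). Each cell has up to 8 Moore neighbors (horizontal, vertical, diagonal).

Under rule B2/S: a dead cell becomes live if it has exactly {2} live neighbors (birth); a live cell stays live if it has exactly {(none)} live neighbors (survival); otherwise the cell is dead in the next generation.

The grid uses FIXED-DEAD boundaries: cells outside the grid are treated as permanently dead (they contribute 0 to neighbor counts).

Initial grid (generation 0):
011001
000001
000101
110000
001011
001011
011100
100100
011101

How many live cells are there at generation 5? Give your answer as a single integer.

Answer: 9

Derivation:
Simulating step by step:
Generation 0 (given above): 23 live cells
Generation 1: 10 live cells
000010
010100
111000
000000
100000
000000
100001
000000
100000
Generation 2: 9 live cells
001100
000010
000100
001000
000000
110000
000000
110000
000000
Generation 3: 9 live cells
000010
000000
001010
000100
101000
000000
001000
000000
110000
Generation 4: 9 live cells
000000
000011
000000
000010
010100
001100
000000
101000
000000
Generation 5: 9 live cells
000011
000000
000100
001100
000000
010010
000000
010000
010000
Population at generation 5: 9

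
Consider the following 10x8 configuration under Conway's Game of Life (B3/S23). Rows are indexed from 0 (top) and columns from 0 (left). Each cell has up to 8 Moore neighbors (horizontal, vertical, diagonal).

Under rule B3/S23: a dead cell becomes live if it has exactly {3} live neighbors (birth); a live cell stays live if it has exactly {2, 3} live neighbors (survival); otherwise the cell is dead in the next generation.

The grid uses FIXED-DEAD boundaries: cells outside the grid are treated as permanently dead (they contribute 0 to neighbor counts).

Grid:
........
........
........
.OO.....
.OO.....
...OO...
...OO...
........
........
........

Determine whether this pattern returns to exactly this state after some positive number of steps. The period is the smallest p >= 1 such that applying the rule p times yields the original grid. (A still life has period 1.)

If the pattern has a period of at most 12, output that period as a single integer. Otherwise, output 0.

Simulating and comparing each generation to the original:
Gen 0 (original, given above): 8 live cells
Gen 1: 6 live cells, differs from original
Gen 2: 8 live cells, MATCHES original -> period = 2

Answer: 2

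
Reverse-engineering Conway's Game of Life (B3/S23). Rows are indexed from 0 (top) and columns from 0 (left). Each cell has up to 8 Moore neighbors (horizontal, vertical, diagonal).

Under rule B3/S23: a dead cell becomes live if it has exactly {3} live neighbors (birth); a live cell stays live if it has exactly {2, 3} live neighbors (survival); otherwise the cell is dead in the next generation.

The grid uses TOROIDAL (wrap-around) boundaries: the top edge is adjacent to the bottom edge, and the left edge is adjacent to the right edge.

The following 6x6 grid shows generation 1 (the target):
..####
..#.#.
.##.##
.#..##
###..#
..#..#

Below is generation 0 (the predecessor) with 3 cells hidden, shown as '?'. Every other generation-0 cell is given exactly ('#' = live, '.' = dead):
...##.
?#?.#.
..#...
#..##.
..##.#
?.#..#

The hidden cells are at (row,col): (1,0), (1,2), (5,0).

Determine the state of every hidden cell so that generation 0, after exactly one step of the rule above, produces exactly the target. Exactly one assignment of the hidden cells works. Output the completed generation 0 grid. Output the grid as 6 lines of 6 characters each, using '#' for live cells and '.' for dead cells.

Hidden generation-0 cells (in order): (1,0), (1,2), (5,0).
A hidden cell only influences target cells in its own 3x3 neighborhood. Try each of the 2^3 = 8 assignments, step the completed generation 0 forward once under B3/S23, and compare with the target:
  (1,0)=. (1,2)=. (5,0)=. -> step reproduces the target at every cell -> ACCEPT
  (1,0)=. (1,2)=. (5,0)=# -> step gives (0,0)='#' but target has '.' -> reject
  (1,0)=. (1,2)=# (5,0)=. -> step gives (0,1)='#' but target has '.' -> reject
  (1,0)=. (1,2)=# (5,0)=# -> step gives (0,0)='#' but target has '.' -> reject
  (1,0)=# (1,2)=. (5,0)=. -> step gives (0,0)='#' but target has '.' -> reject
  (1,0)=# (1,2)=. (5,0)=# -> step gives (0,5)='.' but target has '#' -> reject
  (1,0)=# (1,2)=# (5,0)=. -> step gives (0,0)='#' but target has '.' -> reject
  (1,0)=# (1,2)=# (5,0)=# -> step gives (0,2)='.' but target has '#' -> reject
Unique solution: (1,0)=dead, (1,2)=dead, (5,0)=dead.
Check: live-neighbor counts of every cell in the completed generation 0:
223333
113422
232433
134433
333453
223552
Applying B3/S23 to generation 0 with these counts gives:
..####
..#.#.
.##.##
.#..##
###..#
..#..#
which matches the target exactly.

Answer: ...##.
.#..#.
..#...
#..##.
..##.#
..#..#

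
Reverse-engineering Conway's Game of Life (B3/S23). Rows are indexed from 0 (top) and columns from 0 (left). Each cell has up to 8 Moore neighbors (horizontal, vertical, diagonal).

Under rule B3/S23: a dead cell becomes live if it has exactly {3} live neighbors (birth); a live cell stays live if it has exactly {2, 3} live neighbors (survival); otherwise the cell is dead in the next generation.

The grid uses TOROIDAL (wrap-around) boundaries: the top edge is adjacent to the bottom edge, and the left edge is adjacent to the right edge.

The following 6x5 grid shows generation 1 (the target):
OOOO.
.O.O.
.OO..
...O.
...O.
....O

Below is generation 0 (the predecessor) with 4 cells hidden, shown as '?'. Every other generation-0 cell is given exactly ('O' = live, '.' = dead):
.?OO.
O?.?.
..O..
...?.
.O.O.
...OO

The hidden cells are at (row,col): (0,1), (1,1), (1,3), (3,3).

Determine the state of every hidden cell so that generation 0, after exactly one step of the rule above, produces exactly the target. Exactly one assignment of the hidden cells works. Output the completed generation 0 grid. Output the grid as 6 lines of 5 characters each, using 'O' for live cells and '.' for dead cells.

Hidden generation-0 cells (in order): (0,1), (1,1), (1,3), (3,3).
A hidden cell only influences target cells in its own 3x3 neighborhood. Try each of the 2^4 = 16 assignments, step the completed generation 0 forward once under B3/S23, and compare with the target:
  (0,1)=. (1,1)=. (1,3)=. (3,3)=. -> step gives (0,0)='.' but target has 'O' -> reject
  (0,1)=. (1,1)=. (1,3)=. (3,3)=O -> step gives (0,0)='.' but target has 'O' -> reject
  (0,1)=. (1,1)=. (1,3)=O (3,3)=. -> step gives (0,0)='.' but target has 'O' -> reject
  (0,1)=. (1,1)=. (1,3)=O (3,3)=O -> step gives (0,0)='.' but target has 'O' -> reject
  (0,1)=. (1,1)=O (1,3)=. (3,3)=. -> step gives (2,2)='.' but target has 'O' -> reject
  (0,1)=. (1,1)=O (1,3)=. (3,3)=O -> step reproduces the target at every cell -> ACCEPT
  (0,1)=. (1,1)=O (1,3)=O (3,3)=. -> step gives (0,2)='.' but target has 'O' -> reject
  (0,1)=. (1,1)=O (1,3)=O (3,3)=O -> step gives (0,2)='.' but target has 'O' -> reject
  (0,1)=O (1,1)=. (1,3)=. (3,3)=. -> step gives (1,1)='.' but target has 'O' -> reject
  (0,1)=O (1,1)=. (1,3)=. (3,3)=O -> step gives (1,1)='.' but target has 'O' -> reject
  (0,1)=O (1,1)=. (1,3)=O (3,3)=. -> step gives (0,2)='.' but target has 'O' -> reject
  (0,1)=O (1,1)=. (1,3)=O (3,3)=O -> step gives (0,2)='.' but target has 'O' -> reject
  (0,1)=O (1,1)=O (1,3)=. (3,3)=. -> step gives (0,0)='.' but target has 'O' -> reject
  (0,1)=O (1,1)=O (1,3)=. (3,3)=O -> step gives (0,0)='.' but target has 'O' -> reject
  (0,1)=O (1,1)=O (1,3)=O (3,3)=. -> step gives (0,0)='.' but target has 'O' -> reject
  (0,1)=O (1,1)=O (1,3)=O (3,3)=O -> step gives (0,0)='.' but target has 'O' -> reject
Unique solution: (0,1)=dead, (1,1)=live, (1,3)=dead, (3,3)=live.
Check: live-neighbor counts of every cell in the completed generation 0:
33334
13432
23222
12422
20434
22543
Applying B3/S23 to generation 0 with these counts gives:
OOOO.
.O.O.
.OO..
...O.
...O.
....O
which matches the target exactly.

Answer: ..OO.
OO...
..O..
...O.
.O.O.
...OO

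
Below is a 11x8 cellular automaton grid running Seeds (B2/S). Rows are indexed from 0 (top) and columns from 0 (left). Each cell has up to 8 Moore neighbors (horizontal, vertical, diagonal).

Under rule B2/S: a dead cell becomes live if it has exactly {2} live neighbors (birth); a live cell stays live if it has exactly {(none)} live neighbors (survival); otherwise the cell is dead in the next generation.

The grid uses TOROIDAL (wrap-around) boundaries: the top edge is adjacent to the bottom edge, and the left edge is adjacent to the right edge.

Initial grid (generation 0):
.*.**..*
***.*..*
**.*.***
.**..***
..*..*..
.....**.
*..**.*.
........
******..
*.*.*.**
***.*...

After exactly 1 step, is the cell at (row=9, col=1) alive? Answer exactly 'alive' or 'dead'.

Simulating step by step:
Generation 0 (given above): 43 live cells
Generation 1: 6 live cells
......*.
........
........
........
*..*....
.**.....
........
......*.
........
........
........

Cell (9,1) at generation 1: 0 -> dead

Answer: dead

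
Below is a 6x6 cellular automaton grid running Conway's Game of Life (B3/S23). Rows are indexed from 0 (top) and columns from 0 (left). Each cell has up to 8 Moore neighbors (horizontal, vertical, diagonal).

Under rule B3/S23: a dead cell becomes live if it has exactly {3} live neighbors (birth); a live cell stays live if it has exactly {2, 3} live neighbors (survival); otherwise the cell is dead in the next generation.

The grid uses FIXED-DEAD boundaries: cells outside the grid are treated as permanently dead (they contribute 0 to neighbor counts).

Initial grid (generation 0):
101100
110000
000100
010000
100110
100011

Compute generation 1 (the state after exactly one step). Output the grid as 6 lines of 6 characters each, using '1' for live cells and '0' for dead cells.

Answer: 101000
110100
111000
001110
110111
000111

Derivation:
Simulating step by step:
Generation 0 (given above): 13 live cells
Generation 1: 19 live cells
(generation 1 grid is the final answer)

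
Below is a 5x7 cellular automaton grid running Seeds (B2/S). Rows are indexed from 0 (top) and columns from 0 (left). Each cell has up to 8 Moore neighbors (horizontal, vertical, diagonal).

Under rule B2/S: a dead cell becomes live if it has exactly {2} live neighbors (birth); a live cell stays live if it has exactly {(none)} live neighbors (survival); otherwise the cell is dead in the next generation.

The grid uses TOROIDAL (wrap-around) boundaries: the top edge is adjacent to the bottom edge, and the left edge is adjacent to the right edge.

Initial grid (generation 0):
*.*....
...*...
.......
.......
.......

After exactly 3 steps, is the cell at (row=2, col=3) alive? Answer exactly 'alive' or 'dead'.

Simulating step by step:
Generation 0 (given above): 3 live cells
Generation 1: 5 live cells
.*.*...
.**....
.......
.......
.*.....
Generation 2: 5 live cells
.......
*..*...
.**....
.......
*......
Generation 3: 7 live cells
**....*
.......
*..*...
*.*....
.......

Cell (2,3) at generation 3: 1 -> alive

Answer: alive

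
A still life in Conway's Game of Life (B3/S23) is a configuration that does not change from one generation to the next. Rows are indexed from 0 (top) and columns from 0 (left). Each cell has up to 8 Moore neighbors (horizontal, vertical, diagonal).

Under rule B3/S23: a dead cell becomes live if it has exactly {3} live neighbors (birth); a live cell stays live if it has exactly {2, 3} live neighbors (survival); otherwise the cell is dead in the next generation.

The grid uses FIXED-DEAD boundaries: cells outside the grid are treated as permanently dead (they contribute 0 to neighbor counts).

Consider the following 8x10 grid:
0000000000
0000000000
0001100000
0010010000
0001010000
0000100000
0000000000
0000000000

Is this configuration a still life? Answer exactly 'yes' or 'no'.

Compute generation 1 and compare to generation 0 (given above):
Generation 1:
0000000000
0000000000
0001100000
0010010000
0001010000
0000100000
0000000000
0000000000
The grids are IDENTICAL -> still life.

Answer: yes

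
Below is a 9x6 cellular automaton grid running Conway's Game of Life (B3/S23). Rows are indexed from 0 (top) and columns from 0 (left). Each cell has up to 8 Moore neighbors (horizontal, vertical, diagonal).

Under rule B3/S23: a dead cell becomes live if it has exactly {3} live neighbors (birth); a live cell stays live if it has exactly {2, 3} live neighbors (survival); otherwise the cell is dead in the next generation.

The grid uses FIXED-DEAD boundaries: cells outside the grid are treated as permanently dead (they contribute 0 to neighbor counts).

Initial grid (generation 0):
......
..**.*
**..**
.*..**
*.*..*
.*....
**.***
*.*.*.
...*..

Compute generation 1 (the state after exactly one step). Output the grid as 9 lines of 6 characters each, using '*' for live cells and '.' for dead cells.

Simulating step by step:
Generation 0 (given above): 23 live cells
Generation 1: 22 live cells
(generation 1 grid is the final answer)

Answer: ......
.***.*
**....
..**..
*.*.**
...*.*
*..***
*.*..*
...*..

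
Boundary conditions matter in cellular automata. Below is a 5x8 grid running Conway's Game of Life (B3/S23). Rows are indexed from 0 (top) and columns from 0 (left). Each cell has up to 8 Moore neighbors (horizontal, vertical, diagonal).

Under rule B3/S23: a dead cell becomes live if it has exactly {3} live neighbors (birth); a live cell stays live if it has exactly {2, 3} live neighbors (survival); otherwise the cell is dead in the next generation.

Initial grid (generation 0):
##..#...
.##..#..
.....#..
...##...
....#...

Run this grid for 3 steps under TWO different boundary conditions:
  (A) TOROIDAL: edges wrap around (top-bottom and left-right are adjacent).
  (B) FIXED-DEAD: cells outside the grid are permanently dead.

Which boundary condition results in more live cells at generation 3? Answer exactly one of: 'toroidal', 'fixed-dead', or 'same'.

Under TOROIDAL boundary, generation 3:
##...##.
.....##.
.....##.
.....###
.#...##.
Population = 14

Under FIXED-DEAD boundary, generation 3:
.#.##...
.#.###..
....#.#.
....###.
....#...
Population = 13

Comparison: toroidal=14, fixed-dead=13 -> toroidal

Answer: toroidal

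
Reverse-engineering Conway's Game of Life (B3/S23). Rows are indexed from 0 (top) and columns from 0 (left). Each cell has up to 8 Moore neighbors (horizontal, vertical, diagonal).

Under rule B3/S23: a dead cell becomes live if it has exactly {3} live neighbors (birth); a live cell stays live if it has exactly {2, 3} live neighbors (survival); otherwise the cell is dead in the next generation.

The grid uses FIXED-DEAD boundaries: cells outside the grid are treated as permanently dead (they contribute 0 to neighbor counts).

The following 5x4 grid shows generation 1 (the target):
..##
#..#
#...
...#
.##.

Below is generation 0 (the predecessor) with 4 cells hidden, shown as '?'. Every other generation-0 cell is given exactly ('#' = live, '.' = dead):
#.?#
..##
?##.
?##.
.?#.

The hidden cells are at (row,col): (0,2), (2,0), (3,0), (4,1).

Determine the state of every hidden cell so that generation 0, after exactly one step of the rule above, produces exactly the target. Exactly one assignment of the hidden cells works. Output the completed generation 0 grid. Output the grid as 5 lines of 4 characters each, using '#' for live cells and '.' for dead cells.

Answer: #..#
..##
###.
.##.
.##.

Derivation:
Hidden generation-0 cells (in order): (0,2), (2,0), (3,0), (4,1).
A hidden cell only influences target cells in its own 3x3 neighborhood. Try each of the 2^4 = 16 assignments, step the completed generation 0 forward once under B3/S23, and compare with the target:
  (0,2)=. (2,0)=. (3,0)=. (4,1)=. -> step gives (1,0)='.' but target has '#' -> reject
  (0,2)=. (2,0)=. (3,0)=. (4,1)=# -> step gives (1,0)='.' but target has '#' -> reject
  (0,2)=. (2,0)=. (3,0)=# (4,1)=. -> step gives (1,0)='.' but target has '#' -> reject
  (0,2)=. (2,0)=. (3,0)=# (4,1)=# -> step gives (1,0)='.' but target has '#' -> reject
  (0,2)=. (2,0)=# (3,0)=. (4,1)=. -> step gives (3,0)='#' but target has '.' -> reject
  (0,2)=. (2,0)=# (3,0)=. (4,1)=# -> step reproduces the target at every cell -> ACCEPT
  (0,2)=. (2,0)=# (3,0)=# (4,1)=. -> step gives (3,0)='#' but target has '.' -> reject
  (0,2)=. (2,0)=# (3,0)=# (4,1)=# -> step gives (4,0)='#' but target has '.' -> reject
  (0,2)=# (2,0)=. (3,0)=. (4,1)=. -> step gives (0,1)='#' but target has '.' -> reject
  (0,2)=# (2,0)=. (3,0)=. (4,1)=# -> step gives (0,1)='#' but target has '.' -> reject
  (0,2)=# (2,0)=. (3,0)=# (4,1)=. -> step gives (0,1)='#' but target has '.' -> reject
  (0,2)=# (2,0)=. (3,0)=# (4,1)=# -> step gives (0,1)='#' but target has '.' -> reject
  (0,2)=# (2,0)=# (3,0)=. (4,1)=. -> step gives (0,1)='#' but target has '.' -> reject
  (0,2)=# (2,0)=# (3,0)=. (4,1)=# -> step gives (0,1)='#' but target has '.' -> reject
  (0,2)=# (2,0)=# (3,0)=# (4,1)=. -> step gives (0,1)='#' but target has '.' -> reject
  (0,2)=# (2,0)=# (3,0)=# (4,1)=# -> step gives (0,1)='#' but target has '.' -> reject
Unique solution: (0,2)=dead, (2,0)=live, (3,0)=dead, (4,1)=live.
Check: live-neighbor counts of every cell in the completed generation 0:
0232
3543
2554
4653
2332
Applying B3/S23 to generation 0 with these counts gives:
..##
#..#
#...
...#
.##.
which matches the target exactly.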